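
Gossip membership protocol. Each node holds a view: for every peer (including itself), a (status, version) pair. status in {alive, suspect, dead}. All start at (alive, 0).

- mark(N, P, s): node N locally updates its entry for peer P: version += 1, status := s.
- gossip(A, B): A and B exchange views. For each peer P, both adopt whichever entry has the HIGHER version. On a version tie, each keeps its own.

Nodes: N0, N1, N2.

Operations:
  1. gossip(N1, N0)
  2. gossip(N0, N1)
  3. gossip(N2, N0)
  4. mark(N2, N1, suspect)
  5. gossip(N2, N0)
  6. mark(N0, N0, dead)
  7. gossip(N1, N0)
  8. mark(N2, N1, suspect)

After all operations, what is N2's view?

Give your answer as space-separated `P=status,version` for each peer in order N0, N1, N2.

Answer: N0=alive,0 N1=suspect,2 N2=alive,0

Derivation:
Op 1: gossip N1<->N0 -> N1.N0=(alive,v0) N1.N1=(alive,v0) N1.N2=(alive,v0) | N0.N0=(alive,v0) N0.N1=(alive,v0) N0.N2=(alive,v0)
Op 2: gossip N0<->N1 -> N0.N0=(alive,v0) N0.N1=(alive,v0) N0.N2=(alive,v0) | N1.N0=(alive,v0) N1.N1=(alive,v0) N1.N2=(alive,v0)
Op 3: gossip N2<->N0 -> N2.N0=(alive,v0) N2.N1=(alive,v0) N2.N2=(alive,v0) | N0.N0=(alive,v0) N0.N1=(alive,v0) N0.N2=(alive,v0)
Op 4: N2 marks N1=suspect -> (suspect,v1)
Op 5: gossip N2<->N0 -> N2.N0=(alive,v0) N2.N1=(suspect,v1) N2.N2=(alive,v0) | N0.N0=(alive,v0) N0.N1=(suspect,v1) N0.N2=(alive,v0)
Op 6: N0 marks N0=dead -> (dead,v1)
Op 7: gossip N1<->N0 -> N1.N0=(dead,v1) N1.N1=(suspect,v1) N1.N2=(alive,v0) | N0.N0=(dead,v1) N0.N1=(suspect,v1) N0.N2=(alive,v0)
Op 8: N2 marks N1=suspect -> (suspect,v2)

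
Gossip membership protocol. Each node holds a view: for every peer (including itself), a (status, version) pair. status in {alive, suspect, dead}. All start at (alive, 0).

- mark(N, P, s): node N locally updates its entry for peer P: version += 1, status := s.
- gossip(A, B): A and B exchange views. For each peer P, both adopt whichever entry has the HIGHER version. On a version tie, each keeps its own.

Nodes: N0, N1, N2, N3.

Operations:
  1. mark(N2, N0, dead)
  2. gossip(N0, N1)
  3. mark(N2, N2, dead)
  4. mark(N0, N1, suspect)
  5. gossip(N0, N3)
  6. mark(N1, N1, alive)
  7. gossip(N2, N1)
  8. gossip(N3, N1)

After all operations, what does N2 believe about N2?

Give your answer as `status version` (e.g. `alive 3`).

Op 1: N2 marks N0=dead -> (dead,v1)
Op 2: gossip N0<->N1 -> N0.N0=(alive,v0) N0.N1=(alive,v0) N0.N2=(alive,v0) N0.N3=(alive,v0) | N1.N0=(alive,v0) N1.N1=(alive,v0) N1.N2=(alive,v0) N1.N3=(alive,v0)
Op 3: N2 marks N2=dead -> (dead,v1)
Op 4: N0 marks N1=suspect -> (suspect,v1)
Op 5: gossip N0<->N3 -> N0.N0=(alive,v0) N0.N1=(suspect,v1) N0.N2=(alive,v0) N0.N3=(alive,v0) | N3.N0=(alive,v0) N3.N1=(suspect,v1) N3.N2=(alive,v0) N3.N3=(alive,v0)
Op 6: N1 marks N1=alive -> (alive,v1)
Op 7: gossip N2<->N1 -> N2.N0=(dead,v1) N2.N1=(alive,v1) N2.N2=(dead,v1) N2.N3=(alive,v0) | N1.N0=(dead,v1) N1.N1=(alive,v1) N1.N2=(dead,v1) N1.N3=(alive,v0)
Op 8: gossip N3<->N1 -> N3.N0=(dead,v1) N3.N1=(suspect,v1) N3.N2=(dead,v1) N3.N3=(alive,v0) | N1.N0=(dead,v1) N1.N1=(alive,v1) N1.N2=(dead,v1) N1.N3=(alive,v0)

Answer: dead 1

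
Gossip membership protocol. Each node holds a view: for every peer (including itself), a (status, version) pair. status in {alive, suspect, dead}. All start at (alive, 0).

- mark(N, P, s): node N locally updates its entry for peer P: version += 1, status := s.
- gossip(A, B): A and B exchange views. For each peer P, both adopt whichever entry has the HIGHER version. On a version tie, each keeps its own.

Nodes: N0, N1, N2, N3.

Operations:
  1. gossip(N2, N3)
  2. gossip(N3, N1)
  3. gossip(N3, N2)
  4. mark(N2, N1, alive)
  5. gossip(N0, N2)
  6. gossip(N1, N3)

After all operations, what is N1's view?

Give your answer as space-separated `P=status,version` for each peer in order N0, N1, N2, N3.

Op 1: gossip N2<->N3 -> N2.N0=(alive,v0) N2.N1=(alive,v0) N2.N2=(alive,v0) N2.N3=(alive,v0) | N3.N0=(alive,v0) N3.N1=(alive,v0) N3.N2=(alive,v0) N3.N3=(alive,v0)
Op 2: gossip N3<->N1 -> N3.N0=(alive,v0) N3.N1=(alive,v0) N3.N2=(alive,v0) N3.N3=(alive,v0) | N1.N0=(alive,v0) N1.N1=(alive,v0) N1.N2=(alive,v0) N1.N3=(alive,v0)
Op 3: gossip N3<->N2 -> N3.N0=(alive,v0) N3.N1=(alive,v0) N3.N2=(alive,v0) N3.N3=(alive,v0) | N2.N0=(alive,v0) N2.N1=(alive,v0) N2.N2=(alive,v0) N2.N3=(alive,v0)
Op 4: N2 marks N1=alive -> (alive,v1)
Op 5: gossip N0<->N2 -> N0.N0=(alive,v0) N0.N1=(alive,v1) N0.N2=(alive,v0) N0.N3=(alive,v0) | N2.N0=(alive,v0) N2.N1=(alive,v1) N2.N2=(alive,v0) N2.N3=(alive,v0)
Op 6: gossip N1<->N3 -> N1.N0=(alive,v0) N1.N1=(alive,v0) N1.N2=(alive,v0) N1.N3=(alive,v0) | N3.N0=(alive,v0) N3.N1=(alive,v0) N3.N2=(alive,v0) N3.N3=(alive,v0)

Answer: N0=alive,0 N1=alive,0 N2=alive,0 N3=alive,0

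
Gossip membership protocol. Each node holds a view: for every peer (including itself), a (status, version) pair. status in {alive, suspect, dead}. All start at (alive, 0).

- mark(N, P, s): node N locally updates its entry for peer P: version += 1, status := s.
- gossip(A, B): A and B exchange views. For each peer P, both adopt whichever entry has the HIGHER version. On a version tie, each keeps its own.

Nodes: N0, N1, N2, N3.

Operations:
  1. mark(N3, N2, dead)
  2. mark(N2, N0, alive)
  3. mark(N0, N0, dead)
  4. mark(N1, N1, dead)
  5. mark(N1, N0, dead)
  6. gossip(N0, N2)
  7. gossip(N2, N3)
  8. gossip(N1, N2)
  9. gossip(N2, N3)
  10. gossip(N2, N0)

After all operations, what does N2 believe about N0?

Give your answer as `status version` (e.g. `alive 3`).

Answer: alive 1

Derivation:
Op 1: N3 marks N2=dead -> (dead,v1)
Op 2: N2 marks N0=alive -> (alive,v1)
Op 3: N0 marks N0=dead -> (dead,v1)
Op 4: N1 marks N1=dead -> (dead,v1)
Op 5: N1 marks N0=dead -> (dead,v1)
Op 6: gossip N0<->N2 -> N0.N0=(dead,v1) N0.N1=(alive,v0) N0.N2=(alive,v0) N0.N3=(alive,v0) | N2.N0=(alive,v1) N2.N1=(alive,v0) N2.N2=(alive,v0) N2.N3=(alive,v0)
Op 7: gossip N2<->N3 -> N2.N0=(alive,v1) N2.N1=(alive,v0) N2.N2=(dead,v1) N2.N3=(alive,v0) | N3.N0=(alive,v1) N3.N1=(alive,v0) N3.N2=(dead,v1) N3.N3=(alive,v0)
Op 8: gossip N1<->N2 -> N1.N0=(dead,v1) N1.N1=(dead,v1) N1.N2=(dead,v1) N1.N3=(alive,v0) | N2.N0=(alive,v1) N2.N1=(dead,v1) N2.N2=(dead,v1) N2.N3=(alive,v0)
Op 9: gossip N2<->N3 -> N2.N0=(alive,v1) N2.N1=(dead,v1) N2.N2=(dead,v1) N2.N3=(alive,v0) | N3.N0=(alive,v1) N3.N1=(dead,v1) N3.N2=(dead,v1) N3.N3=(alive,v0)
Op 10: gossip N2<->N0 -> N2.N0=(alive,v1) N2.N1=(dead,v1) N2.N2=(dead,v1) N2.N3=(alive,v0) | N0.N0=(dead,v1) N0.N1=(dead,v1) N0.N2=(dead,v1) N0.N3=(alive,v0)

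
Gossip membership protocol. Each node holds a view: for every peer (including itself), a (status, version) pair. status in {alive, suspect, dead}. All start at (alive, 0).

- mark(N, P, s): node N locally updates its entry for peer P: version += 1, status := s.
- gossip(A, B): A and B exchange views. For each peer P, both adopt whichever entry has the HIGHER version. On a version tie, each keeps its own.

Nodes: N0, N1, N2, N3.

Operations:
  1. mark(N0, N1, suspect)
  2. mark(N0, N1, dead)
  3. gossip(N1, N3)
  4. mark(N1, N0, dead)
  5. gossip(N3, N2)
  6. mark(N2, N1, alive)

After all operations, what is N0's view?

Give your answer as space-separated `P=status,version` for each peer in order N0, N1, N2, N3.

Op 1: N0 marks N1=suspect -> (suspect,v1)
Op 2: N0 marks N1=dead -> (dead,v2)
Op 3: gossip N1<->N3 -> N1.N0=(alive,v0) N1.N1=(alive,v0) N1.N2=(alive,v0) N1.N3=(alive,v0) | N3.N0=(alive,v0) N3.N1=(alive,v0) N3.N2=(alive,v0) N3.N3=(alive,v0)
Op 4: N1 marks N0=dead -> (dead,v1)
Op 5: gossip N3<->N2 -> N3.N0=(alive,v0) N3.N1=(alive,v0) N3.N2=(alive,v0) N3.N3=(alive,v0) | N2.N0=(alive,v0) N2.N1=(alive,v0) N2.N2=(alive,v0) N2.N3=(alive,v0)
Op 6: N2 marks N1=alive -> (alive,v1)

Answer: N0=alive,0 N1=dead,2 N2=alive,0 N3=alive,0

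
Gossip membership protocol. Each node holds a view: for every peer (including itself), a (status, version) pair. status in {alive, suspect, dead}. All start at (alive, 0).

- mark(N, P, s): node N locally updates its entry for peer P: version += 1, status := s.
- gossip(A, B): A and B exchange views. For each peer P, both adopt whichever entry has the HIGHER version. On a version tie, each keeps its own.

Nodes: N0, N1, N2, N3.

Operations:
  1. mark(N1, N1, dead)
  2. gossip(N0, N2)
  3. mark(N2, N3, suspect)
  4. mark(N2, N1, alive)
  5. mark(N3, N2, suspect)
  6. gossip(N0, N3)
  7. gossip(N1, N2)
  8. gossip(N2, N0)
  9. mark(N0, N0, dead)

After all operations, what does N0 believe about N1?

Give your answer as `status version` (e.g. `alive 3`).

Answer: alive 1

Derivation:
Op 1: N1 marks N1=dead -> (dead,v1)
Op 2: gossip N0<->N2 -> N0.N0=(alive,v0) N0.N1=(alive,v0) N0.N2=(alive,v0) N0.N3=(alive,v0) | N2.N0=(alive,v0) N2.N1=(alive,v0) N2.N2=(alive,v0) N2.N3=(alive,v0)
Op 3: N2 marks N3=suspect -> (suspect,v1)
Op 4: N2 marks N1=alive -> (alive,v1)
Op 5: N3 marks N2=suspect -> (suspect,v1)
Op 6: gossip N0<->N3 -> N0.N0=(alive,v0) N0.N1=(alive,v0) N0.N2=(suspect,v1) N0.N3=(alive,v0) | N3.N0=(alive,v0) N3.N1=(alive,v0) N3.N2=(suspect,v1) N3.N3=(alive,v0)
Op 7: gossip N1<->N2 -> N1.N0=(alive,v0) N1.N1=(dead,v1) N1.N2=(alive,v0) N1.N3=(suspect,v1) | N2.N0=(alive,v0) N2.N1=(alive,v1) N2.N2=(alive,v0) N2.N3=(suspect,v1)
Op 8: gossip N2<->N0 -> N2.N0=(alive,v0) N2.N1=(alive,v1) N2.N2=(suspect,v1) N2.N3=(suspect,v1) | N0.N0=(alive,v0) N0.N1=(alive,v1) N0.N2=(suspect,v1) N0.N3=(suspect,v1)
Op 9: N0 marks N0=dead -> (dead,v1)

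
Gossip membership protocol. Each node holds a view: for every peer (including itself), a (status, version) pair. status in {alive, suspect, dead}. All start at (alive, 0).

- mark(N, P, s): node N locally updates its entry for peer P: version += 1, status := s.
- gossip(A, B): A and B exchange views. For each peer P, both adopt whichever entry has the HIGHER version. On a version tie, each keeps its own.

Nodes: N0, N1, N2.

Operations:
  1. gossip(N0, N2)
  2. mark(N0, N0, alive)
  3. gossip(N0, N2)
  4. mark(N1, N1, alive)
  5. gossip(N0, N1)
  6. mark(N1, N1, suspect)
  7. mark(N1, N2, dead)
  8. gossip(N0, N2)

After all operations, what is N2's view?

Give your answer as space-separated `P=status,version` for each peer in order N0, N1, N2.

Op 1: gossip N0<->N2 -> N0.N0=(alive,v0) N0.N1=(alive,v0) N0.N2=(alive,v0) | N2.N0=(alive,v0) N2.N1=(alive,v0) N2.N2=(alive,v0)
Op 2: N0 marks N0=alive -> (alive,v1)
Op 3: gossip N0<->N2 -> N0.N0=(alive,v1) N0.N1=(alive,v0) N0.N2=(alive,v0) | N2.N0=(alive,v1) N2.N1=(alive,v0) N2.N2=(alive,v0)
Op 4: N1 marks N1=alive -> (alive,v1)
Op 5: gossip N0<->N1 -> N0.N0=(alive,v1) N0.N1=(alive,v1) N0.N2=(alive,v0) | N1.N0=(alive,v1) N1.N1=(alive,v1) N1.N2=(alive,v0)
Op 6: N1 marks N1=suspect -> (suspect,v2)
Op 7: N1 marks N2=dead -> (dead,v1)
Op 8: gossip N0<->N2 -> N0.N0=(alive,v1) N0.N1=(alive,v1) N0.N2=(alive,v0) | N2.N0=(alive,v1) N2.N1=(alive,v1) N2.N2=(alive,v0)

Answer: N0=alive,1 N1=alive,1 N2=alive,0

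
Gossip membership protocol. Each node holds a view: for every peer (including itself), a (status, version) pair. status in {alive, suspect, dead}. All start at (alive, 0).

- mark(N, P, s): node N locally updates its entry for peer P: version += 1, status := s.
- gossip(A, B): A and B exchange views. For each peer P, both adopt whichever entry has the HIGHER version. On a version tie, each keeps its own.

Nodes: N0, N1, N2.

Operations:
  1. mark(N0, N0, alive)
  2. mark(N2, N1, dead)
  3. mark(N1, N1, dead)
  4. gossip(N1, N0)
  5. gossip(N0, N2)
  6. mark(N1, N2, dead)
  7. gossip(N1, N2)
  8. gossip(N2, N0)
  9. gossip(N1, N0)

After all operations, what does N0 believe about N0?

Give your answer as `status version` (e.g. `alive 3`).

Op 1: N0 marks N0=alive -> (alive,v1)
Op 2: N2 marks N1=dead -> (dead,v1)
Op 3: N1 marks N1=dead -> (dead,v1)
Op 4: gossip N1<->N0 -> N1.N0=(alive,v1) N1.N1=(dead,v1) N1.N2=(alive,v0) | N0.N0=(alive,v1) N0.N1=(dead,v1) N0.N2=(alive,v0)
Op 5: gossip N0<->N2 -> N0.N0=(alive,v1) N0.N1=(dead,v1) N0.N2=(alive,v0) | N2.N0=(alive,v1) N2.N1=(dead,v1) N2.N2=(alive,v0)
Op 6: N1 marks N2=dead -> (dead,v1)
Op 7: gossip N1<->N2 -> N1.N0=(alive,v1) N1.N1=(dead,v1) N1.N2=(dead,v1) | N2.N0=(alive,v1) N2.N1=(dead,v1) N2.N2=(dead,v1)
Op 8: gossip N2<->N0 -> N2.N0=(alive,v1) N2.N1=(dead,v1) N2.N2=(dead,v1) | N0.N0=(alive,v1) N0.N1=(dead,v1) N0.N2=(dead,v1)
Op 9: gossip N1<->N0 -> N1.N0=(alive,v1) N1.N1=(dead,v1) N1.N2=(dead,v1) | N0.N0=(alive,v1) N0.N1=(dead,v1) N0.N2=(dead,v1)

Answer: alive 1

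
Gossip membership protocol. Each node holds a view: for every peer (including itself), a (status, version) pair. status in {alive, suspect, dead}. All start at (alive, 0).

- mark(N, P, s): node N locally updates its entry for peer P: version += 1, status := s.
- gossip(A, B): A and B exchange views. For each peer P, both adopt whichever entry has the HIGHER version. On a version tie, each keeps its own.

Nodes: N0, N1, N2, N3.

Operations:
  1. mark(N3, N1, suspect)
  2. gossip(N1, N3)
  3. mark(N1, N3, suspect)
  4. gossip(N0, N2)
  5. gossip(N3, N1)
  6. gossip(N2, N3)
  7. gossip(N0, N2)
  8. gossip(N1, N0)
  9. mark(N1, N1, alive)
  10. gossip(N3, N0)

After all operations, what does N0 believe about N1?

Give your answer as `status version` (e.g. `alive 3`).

Answer: suspect 1

Derivation:
Op 1: N3 marks N1=suspect -> (suspect,v1)
Op 2: gossip N1<->N3 -> N1.N0=(alive,v0) N1.N1=(suspect,v1) N1.N2=(alive,v0) N1.N3=(alive,v0) | N3.N0=(alive,v0) N3.N1=(suspect,v1) N3.N2=(alive,v0) N3.N3=(alive,v0)
Op 3: N1 marks N3=suspect -> (suspect,v1)
Op 4: gossip N0<->N2 -> N0.N0=(alive,v0) N0.N1=(alive,v0) N0.N2=(alive,v0) N0.N3=(alive,v0) | N2.N0=(alive,v0) N2.N1=(alive,v0) N2.N2=(alive,v0) N2.N3=(alive,v0)
Op 5: gossip N3<->N1 -> N3.N0=(alive,v0) N3.N1=(suspect,v1) N3.N2=(alive,v0) N3.N3=(suspect,v1) | N1.N0=(alive,v0) N1.N1=(suspect,v1) N1.N2=(alive,v0) N1.N3=(suspect,v1)
Op 6: gossip N2<->N3 -> N2.N0=(alive,v0) N2.N1=(suspect,v1) N2.N2=(alive,v0) N2.N3=(suspect,v1) | N3.N0=(alive,v0) N3.N1=(suspect,v1) N3.N2=(alive,v0) N3.N3=(suspect,v1)
Op 7: gossip N0<->N2 -> N0.N0=(alive,v0) N0.N1=(suspect,v1) N0.N2=(alive,v0) N0.N3=(suspect,v1) | N2.N0=(alive,v0) N2.N1=(suspect,v1) N2.N2=(alive,v0) N2.N3=(suspect,v1)
Op 8: gossip N1<->N0 -> N1.N0=(alive,v0) N1.N1=(suspect,v1) N1.N2=(alive,v0) N1.N3=(suspect,v1) | N0.N0=(alive,v0) N0.N1=(suspect,v1) N0.N2=(alive,v0) N0.N3=(suspect,v1)
Op 9: N1 marks N1=alive -> (alive,v2)
Op 10: gossip N3<->N0 -> N3.N0=(alive,v0) N3.N1=(suspect,v1) N3.N2=(alive,v0) N3.N3=(suspect,v1) | N0.N0=(alive,v0) N0.N1=(suspect,v1) N0.N2=(alive,v0) N0.N3=(suspect,v1)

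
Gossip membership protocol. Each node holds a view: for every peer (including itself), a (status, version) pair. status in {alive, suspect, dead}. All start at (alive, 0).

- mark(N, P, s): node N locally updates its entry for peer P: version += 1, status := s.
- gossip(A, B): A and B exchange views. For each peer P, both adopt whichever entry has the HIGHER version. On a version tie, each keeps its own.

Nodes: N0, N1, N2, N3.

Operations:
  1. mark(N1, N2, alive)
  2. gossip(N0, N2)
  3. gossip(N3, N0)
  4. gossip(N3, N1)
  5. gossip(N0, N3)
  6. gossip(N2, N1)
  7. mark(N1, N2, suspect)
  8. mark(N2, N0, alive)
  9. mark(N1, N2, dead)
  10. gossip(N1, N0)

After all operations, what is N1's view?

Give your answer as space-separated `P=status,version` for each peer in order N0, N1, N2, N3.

Op 1: N1 marks N2=alive -> (alive,v1)
Op 2: gossip N0<->N2 -> N0.N0=(alive,v0) N0.N1=(alive,v0) N0.N2=(alive,v0) N0.N3=(alive,v0) | N2.N0=(alive,v0) N2.N1=(alive,v0) N2.N2=(alive,v0) N2.N3=(alive,v0)
Op 3: gossip N3<->N0 -> N3.N0=(alive,v0) N3.N1=(alive,v0) N3.N2=(alive,v0) N3.N3=(alive,v0) | N0.N0=(alive,v0) N0.N1=(alive,v0) N0.N2=(alive,v0) N0.N3=(alive,v0)
Op 4: gossip N3<->N1 -> N3.N0=(alive,v0) N3.N1=(alive,v0) N3.N2=(alive,v1) N3.N3=(alive,v0) | N1.N0=(alive,v0) N1.N1=(alive,v0) N1.N2=(alive,v1) N1.N3=(alive,v0)
Op 5: gossip N0<->N3 -> N0.N0=(alive,v0) N0.N1=(alive,v0) N0.N2=(alive,v1) N0.N3=(alive,v0) | N3.N0=(alive,v0) N3.N1=(alive,v0) N3.N2=(alive,v1) N3.N3=(alive,v0)
Op 6: gossip N2<->N1 -> N2.N0=(alive,v0) N2.N1=(alive,v0) N2.N2=(alive,v1) N2.N3=(alive,v0) | N1.N0=(alive,v0) N1.N1=(alive,v0) N1.N2=(alive,v1) N1.N3=(alive,v0)
Op 7: N1 marks N2=suspect -> (suspect,v2)
Op 8: N2 marks N0=alive -> (alive,v1)
Op 9: N1 marks N2=dead -> (dead,v3)
Op 10: gossip N1<->N0 -> N1.N0=(alive,v0) N1.N1=(alive,v0) N1.N2=(dead,v3) N1.N3=(alive,v0) | N0.N0=(alive,v0) N0.N1=(alive,v0) N0.N2=(dead,v3) N0.N3=(alive,v0)

Answer: N0=alive,0 N1=alive,0 N2=dead,3 N3=alive,0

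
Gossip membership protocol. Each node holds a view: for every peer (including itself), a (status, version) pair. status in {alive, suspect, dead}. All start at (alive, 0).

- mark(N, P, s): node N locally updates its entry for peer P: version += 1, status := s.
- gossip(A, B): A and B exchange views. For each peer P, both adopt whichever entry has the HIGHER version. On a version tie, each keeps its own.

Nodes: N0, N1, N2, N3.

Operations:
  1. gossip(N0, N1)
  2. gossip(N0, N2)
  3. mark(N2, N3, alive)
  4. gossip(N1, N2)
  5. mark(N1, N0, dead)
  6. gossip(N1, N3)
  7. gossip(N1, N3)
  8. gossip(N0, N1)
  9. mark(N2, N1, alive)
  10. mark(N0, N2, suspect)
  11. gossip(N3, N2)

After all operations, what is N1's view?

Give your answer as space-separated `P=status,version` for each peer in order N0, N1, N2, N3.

Answer: N0=dead,1 N1=alive,0 N2=alive,0 N3=alive,1

Derivation:
Op 1: gossip N0<->N1 -> N0.N0=(alive,v0) N0.N1=(alive,v0) N0.N2=(alive,v0) N0.N3=(alive,v0) | N1.N0=(alive,v0) N1.N1=(alive,v0) N1.N2=(alive,v0) N1.N3=(alive,v0)
Op 2: gossip N0<->N2 -> N0.N0=(alive,v0) N0.N1=(alive,v0) N0.N2=(alive,v0) N0.N3=(alive,v0) | N2.N0=(alive,v0) N2.N1=(alive,v0) N2.N2=(alive,v0) N2.N3=(alive,v0)
Op 3: N2 marks N3=alive -> (alive,v1)
Op 4: gossip N1<->N2 -> N1.N0=(alive,v0) N1.N1=(alive,v0) N1.N2=(alive,v0) N1.N3=(alive,v1) | N2.N0=(alive,v0) N2.N1=(alive,v0) N2.N2=(alive,v0) N2.N3=(alive,v1)
Op 5: N1 marks N0=dead -> (dead,v1)
Op 6: gossip N1<->N3 -> N1.N0=(dead,v1) N1.N1=(alive,v0) N1.N2=(alive,v0) N1.N3=(alive,v1) | N3.N0=(dead,v1) N3.N1=(alive,v0) N3.N2=(alive,v0) N3.N3=(alive,v1)
Op 7: gossip N1<->N3 -> N1.N0=(dead,v1) N1.N1=(alive,v0) N1.N2=(alive,v0) N1.N3=(alive,v1) | N3.N0=(dead,v1) N3.N1=(alive,v0) N3.N2=(alive,v0) N3.N3=(alive,v1)
Op 8: gossip N0<->N1 -> N0.N0=(dead,v1) N0.N1=(alive,v0) N0.N2=(alive,v0) N0.N3=(alive,v1) | N1.N0=(dead,v1) N1.N1=(alive,v0) N1.N2=(alive,v0) N1.N3=(alive,v1)
Op 9: N2 marks N1=alive -> (alive,v1)
Op 10: N0 marks N2=suspect -> (suspect,v1)
Op 11: gossip N3<->N2 -> N3.N0=(dead,v1) N3.N1=(alive,v1) N3.N2=(alive,v0) N3.N3=(alive,v1) | N2.N0=(dead,v1) N2.N1=(alive,v1) N2.N2=(alive,v0) N2.N3=(alive,v1)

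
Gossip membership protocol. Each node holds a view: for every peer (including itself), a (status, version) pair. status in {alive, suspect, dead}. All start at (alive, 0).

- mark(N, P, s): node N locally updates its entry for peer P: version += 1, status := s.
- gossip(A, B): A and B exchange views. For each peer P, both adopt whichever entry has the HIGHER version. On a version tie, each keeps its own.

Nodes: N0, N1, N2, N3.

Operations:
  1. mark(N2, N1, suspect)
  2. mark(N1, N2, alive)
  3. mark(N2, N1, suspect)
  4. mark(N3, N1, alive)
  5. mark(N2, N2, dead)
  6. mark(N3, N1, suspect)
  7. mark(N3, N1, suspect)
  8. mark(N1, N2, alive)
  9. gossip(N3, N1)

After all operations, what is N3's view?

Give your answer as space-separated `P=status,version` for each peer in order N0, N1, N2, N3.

Op 1: N2 marks N1=suspect -> (suspect,v1)
Op 2: N1 marks N2=alive -> (alive,v1)
Op 3: N2 marks N1=suspect -> (suspect,v2)
Op 4: N3 marks N1=alive -> (alive,v1)
Op 5: N2 marks N2=dead -> (dead,v1)
Op 6: N3 marks N1=suspect -> (suspect,v2)
Op 7: N3 marks N1=suspect -> (suspect,v3)
Op 8: N1 marks N2=alive -> (alive,v2)
Op 9: gossip N3<->N1 -> N3.N0=(alive,v0) N3.N1=(suspect,v3) N3.N2=(alive,v2) N3.N3=(alive,v0) | N1.N0=(alive,v0) N1.N1=(suspect,v3) N1.N2=(alive,v2) N1.N3=(alive,v0)

Answer: N0=alive,0 N1=suspect,3 N2=alive,2 N3=alive,0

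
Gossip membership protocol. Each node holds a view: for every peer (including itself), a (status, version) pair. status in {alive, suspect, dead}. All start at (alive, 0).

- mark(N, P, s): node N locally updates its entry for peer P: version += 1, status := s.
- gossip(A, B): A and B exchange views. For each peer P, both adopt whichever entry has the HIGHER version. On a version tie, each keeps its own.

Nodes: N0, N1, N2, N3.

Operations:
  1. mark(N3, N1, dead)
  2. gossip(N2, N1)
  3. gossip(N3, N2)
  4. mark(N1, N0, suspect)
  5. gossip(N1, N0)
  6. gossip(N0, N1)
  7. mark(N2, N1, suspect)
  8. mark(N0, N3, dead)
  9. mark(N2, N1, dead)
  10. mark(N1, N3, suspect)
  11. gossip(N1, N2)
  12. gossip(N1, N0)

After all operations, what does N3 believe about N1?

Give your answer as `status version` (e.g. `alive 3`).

Answer: dead 1

Derivation:
Op 1: N3 marks N1=dead -> (dead,v1)
Op 2: gossip N2<->N1 -> N2.N0=(alive,v0) N2.N1=(alive,v0) N2.N2=(alive,v0) N2.N3=(alive,v0) | N1.N0=(alive,v0) N1.N1=(alive,v0) N1.N2=(alive,v0) N1.N3=(alive,v0)
Op 3: gossip N3<->N2 -> N3.N0=(alive,v0) N3.N1=(dead,v1) N3.N2=(alive,v0) N3.N3=(alive,v0) | N2.N0=(alive,v0) N2.N1=(dead,v1) N2.N2=(alive,v0) N2.N3=(alive,v0)
Op 4: N1 marks N0=suspect -> (suspect,v1)
Op 5: gossip N1<->N0 -> N1.N0=(suspect,v1) N1.N1=(alive,v0) N1.N2=(alive,v0) N1.N3=(alive,v0) | N0.N0=(suspect,v1) N0.N1=(alive,v0) N0.N2=(alive,v0) N0.N3=(alive,v0)
Op 6: gossip N0<->N1 -> N0.N0=(suspect,v1) N0.N1=(alive,v0) N0.N2=(alive,v0) N0.N3=(alive,v0) | N1.N0=(suspect,v1) N1.N1=(alive,v0) N1.N2=(alive,v0) N1.N3=(alive,v0)
Op 7: N2 marks N1=suspect -> (suspect,v2)
Op 8: N0 marks N3=dead -> (dead,v1)
Op 9: N2 marks N1=dead -> (dead,v3)
Op 10: N1 marks N3=suspect -> (suspect,v1)
Op 11: gossip N1<->N2 -> N1.N0=(suspect,v1) N1.N1=(dead,v3) N1.N2=(alive,v0) N1.N3=(suspect,v1) | N2.N0=(suspect,v1) N2.N1=(dead,v3) N2.N2=(alive,v0) N2.N3=(suspect,v1)
Op 12: gossip N1<->N0 -> N1.N0=(suspect,v1) N1.N1=(dead,v3) N1.N2=(alive,v0) N1.N3=(suspect,v1) | N0.N0=(suspect,v1) N0.N1=(dead,v3) N0.N2=(alive,v0) N0.N3=(dead,v1)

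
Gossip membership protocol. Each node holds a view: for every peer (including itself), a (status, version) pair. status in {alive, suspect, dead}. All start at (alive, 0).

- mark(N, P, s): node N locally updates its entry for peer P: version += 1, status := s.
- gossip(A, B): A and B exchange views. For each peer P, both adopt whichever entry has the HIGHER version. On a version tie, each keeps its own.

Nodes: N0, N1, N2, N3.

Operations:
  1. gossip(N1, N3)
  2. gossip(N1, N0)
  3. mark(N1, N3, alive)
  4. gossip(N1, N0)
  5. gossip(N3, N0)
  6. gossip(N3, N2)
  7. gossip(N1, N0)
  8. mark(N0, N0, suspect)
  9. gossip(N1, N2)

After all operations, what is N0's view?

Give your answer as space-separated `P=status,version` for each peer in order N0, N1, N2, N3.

Answer: N0=suspect,1 N1=alive,0 N2=alive,0 N3=alive,1

Derivation:
Op 1: gossip N1<->N3 -> N1.N0=(alive,v0) N1.N1=(alive,v0) N1.N2=(alive,v0) N1.N3=(alive,v0) | N3.N0=(alive,v0) N3.N1=(alive,v0) N3.N2=(alive,v0) N3.N3=(alive,v0)
Op 2: gossip N1<->N0 -> N1.N0=(alive,v0) N1.N1=(alive,v0) N1.N2=(alive,v0) N1.N3=(alive,v0) | N0.N0=(alive,v0) N0.N1=(alive,v0) N0.N2=(alive,v0) N0.N3=(alive,v0)
Op 3: N1 marks N3=alive -> (alive,v1)
Op 4: gossip N1<->N0 -> N1.N0=(alive,v0) N1.N1=(alive,v0) N1.N2=(alive,v0) N1.N3=(alive,v1) | N0.N0=(alive,v0) N0.N1=(alive,v0) N0.N2=(alive,v0) N0.N3=(alive,v1)
Op 5: gossip N3<->N0 -> N3.N0=(alive,v0) N3.N1=(alive,v0) N3.N2=(alive,v0) N3.N3=(alive,v1) | N0.N0=(alive,v0) N0.N1=(alive,v0) N0.N2=(alive,v0) N0.N3=(alive,v1)
Op 6: gossip N3<->N2 -> N3.N0=(alive,v0) N3.N1=(alive,v0) N3.N2=(alive,v0) N3.N3=(alive,v1) | N2.N0=(alive,v0) N2.N1=(alive,v0) N2.N2=(alive,v0) N2.N3=(alive,v1)
Op 7: gossip N1<->N0 -> N1.N0=(alive,v0) N1.N1=(alive,v0) N1.N2=(alive,v0) N1.N3=(alive,v1) | N0.N0=(alive,v0) N0.N1=(alive,v0) N0.N2=(alive,v0) N0.N3=(alive,v1)
Op 8: N0 marks N0=suspect -> (suspect,v1)
Op 9: gossip N1<->N2 -> N1.N0=(alive,v0) N1.N1=(alive,v0) N1.N2=(alive,v0) N1.N3=(alive,v1) | N2.N0=(alive,v0) N2.N1=(alive,v0) N2.N2=(alive,v0) N2.N3=(alive,v1)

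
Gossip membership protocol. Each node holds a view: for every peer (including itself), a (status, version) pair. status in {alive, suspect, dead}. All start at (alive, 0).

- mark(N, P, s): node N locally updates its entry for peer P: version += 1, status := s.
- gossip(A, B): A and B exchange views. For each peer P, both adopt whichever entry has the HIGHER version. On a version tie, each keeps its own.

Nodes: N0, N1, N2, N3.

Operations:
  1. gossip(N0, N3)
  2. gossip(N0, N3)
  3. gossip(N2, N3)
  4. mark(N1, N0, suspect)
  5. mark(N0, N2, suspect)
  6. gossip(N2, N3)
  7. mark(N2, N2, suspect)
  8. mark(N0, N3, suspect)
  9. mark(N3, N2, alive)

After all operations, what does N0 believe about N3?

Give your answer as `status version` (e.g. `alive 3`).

Op 1: gossip N0<->N3 -> N0.N0=(alive,v0) N0.N1=(alive,v0) N0.N2=(alive,v0) N0.N3=(alive,v0) | N3.N0=(alive,v0) N3.N1=(alive,v0) N3.N2=(alive,v0) N3.N3=(alive,v0)
Op 2: gossip N0<->N3 -> N0.N0=(alive,v0) N0.N1=(alive,v0) N0.N2=(alive,v0) N0.N3=(alive,v0) | N3.N0=(alive,v0) N3.N1=(alive,v0) N3.N2=(alive,v0) N3.N3=(alive,v0)
Op 3: gossip N2<->N3 -> N2.N0=(alive,v0) N2.N1=(alive,v0) N2.N2=(alive,v0) N2.N3=(alive,v0) | N3.N0=(alive,v0) N3.N1=(alive,v0) N3.N2=(alive,v0) N3.N3=(alive,v0)
Op 4: N1 marks N0=suspect -> (suspect,v1)
Op 5: N0 marks N2=suspect -> (suspect,v1)
Op 6: gossip N2<->N3 -> N2.N0=(alive,v0) N2.N1=(alive,v0) N2.N2=(alive,v0) N2.N3=(alive,v0) | N3.N0=(alive,v0) N3.N1=(alive,v0) N3.N2=(alive,v0) N3.N3=(alive,v0)
Op 7: N2 marks N2=suspect -> (suspect,v1)
Op 8: N0 marks N3=suspect -> (suspect,v1)
Op 9: N3 marks N2=alive -> (alive,v1)

Answer: suspect 1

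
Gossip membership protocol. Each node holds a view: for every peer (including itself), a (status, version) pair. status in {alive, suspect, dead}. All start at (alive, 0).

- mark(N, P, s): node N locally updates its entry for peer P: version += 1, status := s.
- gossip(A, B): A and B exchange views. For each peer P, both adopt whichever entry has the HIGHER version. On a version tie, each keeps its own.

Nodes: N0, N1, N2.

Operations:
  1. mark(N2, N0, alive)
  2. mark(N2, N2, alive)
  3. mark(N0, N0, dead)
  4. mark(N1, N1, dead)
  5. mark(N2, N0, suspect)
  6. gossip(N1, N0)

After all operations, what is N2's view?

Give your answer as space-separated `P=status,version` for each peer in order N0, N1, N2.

Op 1: N2 marks N0=alive -> (alive,v1)
Op 2: N2 marks N2=alive -> (alive,v1)
Op 3: N0 marks N0=dead -> (dead,v1)
Op 4: N1 marks N1=dead -> (dead,v1)
Op 5: N2 marks N0=suspect -> (suspect,v2)
Op 6: gossip N1<->N0 -> N1.N0=(dead,v1) N1.N1=(dead,v1) N1.N2=(alive,v0) | N0.N0=(dead,v1) N0.N1=(dead,v1) N0.N2=(alive,v0)

Answer: N0=suspect,2 N1=alive,0 N2=alive,1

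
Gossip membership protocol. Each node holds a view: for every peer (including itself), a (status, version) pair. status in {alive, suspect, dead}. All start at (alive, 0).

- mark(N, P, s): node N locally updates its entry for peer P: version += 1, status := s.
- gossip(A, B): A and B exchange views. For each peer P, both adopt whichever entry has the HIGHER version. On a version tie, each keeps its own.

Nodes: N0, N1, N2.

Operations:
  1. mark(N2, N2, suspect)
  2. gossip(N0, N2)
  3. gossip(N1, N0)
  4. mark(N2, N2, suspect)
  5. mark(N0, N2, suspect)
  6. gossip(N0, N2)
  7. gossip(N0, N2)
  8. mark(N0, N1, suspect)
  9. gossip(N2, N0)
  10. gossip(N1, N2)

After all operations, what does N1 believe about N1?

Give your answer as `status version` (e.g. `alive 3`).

Op 1: N2 marks N2=suspect -> (suspect,v1)
Op 2: gossip N0<->N2 -> N0.N0=(alive,v0) N0.N1=(alive,v0) N0.N2=(suspect,v1) | N2.N0=(alive,v0) N2.N1=(alive,v0) N2.N2=(suspect,v1)
Op 3: gossip N1<->N0 -> N1.N0=(alive,v0) N1.N1=(alive,v0) N1.N2=(suspect,v1) | N0.N0=(alive,v0) N0.N1=(alive,v0) N0.N2=(suspect,v1)
Op 4: N2 marks N2=suspect -> (suspect,v2)
Op 5: N0 marks N2=suspect -> (suspect,v2)
Op 6: gossip N0<->N2 -> N0.N0=(alive,v0) N0.N1=(alive,v0) N0.N2=(suspect,v2) | N2.N0=(alive,v0) N2.N1=(alive,v0) N2.N2=(suspect,v2)
Op 7: gossip N0<->N2 -> N0.N0=(alive,v0) N0.N1=(alive,v0) N0.N2=(suspect,v2) | N2.N0=(alive,v0) N2.N1=(alive,v0) N2.N2=(suspect,v2)
Op 8: N0 marks N1=suspect -> (suspect,v1)
Op 9: gossip N2<->N0 -> N2.N0=(alive,v0) N2.N1=(suspect,v1) N2.N2=(suspect,v2) | N0.N0=(alive,v0) N0.N1=(suspect,v1) N0.N2=(suspect,v2)
Op 10: gossip N1<->N2 -> N1.N0=(alive,v0) N1.N1=(suspect,v1) N1.N2=(suspect,v2) | N2.N0=(alive,v0) N2.N1=(suspect,v1) N2.N2=(suspect,v2)

Answer: suspect 1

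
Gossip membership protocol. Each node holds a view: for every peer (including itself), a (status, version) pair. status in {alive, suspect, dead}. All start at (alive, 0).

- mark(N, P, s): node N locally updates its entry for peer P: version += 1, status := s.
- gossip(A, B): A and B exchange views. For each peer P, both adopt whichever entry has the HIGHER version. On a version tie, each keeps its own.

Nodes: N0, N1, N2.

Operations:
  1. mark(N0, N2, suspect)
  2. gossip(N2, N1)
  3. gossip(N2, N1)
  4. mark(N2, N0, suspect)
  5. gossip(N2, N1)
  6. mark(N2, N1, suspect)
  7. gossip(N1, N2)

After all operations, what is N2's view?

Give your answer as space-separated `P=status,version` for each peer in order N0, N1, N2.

Answer: N0=suspect,1 N1=suspect,1 N2=alive,0

Derivation:
Op 1: N0 marks N2=suspect -> (suspect,v1)
Op 2: gossip N2<->N1 -> N2.N0=(alive,v0) N2.N1=(alive,v0) N2.N2=(alive,v0) | N1.N0=(alive,v0) N1.N1=(alive,v0) N1.N2=(alive,v0)
Op 3: gossip N2<->N1 -> N2.N0=(alive,v0) N2.N1=(alive,v0) N2.N2=(alive,v0) | N1.N0=(alive,v0) N1.N1=(alive,v0) N1.N2=(alive,v0)
Op 4: N2 marks N0=suspect -> (suspect,v1)
Op 5: gossip N2<->N1 -> N2.N0=(suspect,v1) N2.N1=(alive,v0) N2.N2=(alive,v0) | N1.N0=(suspect,v1) N1.N1=(alive,v0) N1.N2=(alive,v0)
Op 6: N2 marks N1=suspect -> (suspect,v1)
Op 7: gossip N1<->N2 -> N1.N0=(suspect,v1) N1.N1=(suspect,v1) N1.N2=(alive,v0) | N2.N0=(suspect,v1) N2.N1=(suspect,v1) N2.N2=(alive,v0)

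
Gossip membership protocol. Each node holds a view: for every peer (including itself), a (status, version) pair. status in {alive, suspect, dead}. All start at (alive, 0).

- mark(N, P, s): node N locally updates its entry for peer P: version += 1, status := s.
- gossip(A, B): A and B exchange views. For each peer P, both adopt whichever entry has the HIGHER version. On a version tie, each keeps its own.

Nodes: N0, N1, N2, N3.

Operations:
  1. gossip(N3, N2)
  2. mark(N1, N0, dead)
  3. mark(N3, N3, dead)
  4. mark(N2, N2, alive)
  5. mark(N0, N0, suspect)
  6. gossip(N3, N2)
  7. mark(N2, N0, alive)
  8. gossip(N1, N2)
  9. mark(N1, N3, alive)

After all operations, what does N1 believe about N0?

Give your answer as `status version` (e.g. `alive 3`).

Answer: dead 1

Derivation:
Op 1: gossip N3<->N2 -> N3.N0=(alive,v0) N3.N1=(alive,v0) N3.N2=(alive,v0) N3.N3=(alive,v0) | N2.N0=(alive,v0) N2.N1=(alive,v0) N2.N2=(alive,v0) N2.N3=(alive,v0)
Op 2: N1 marks N0=dead -> (dead,v1)
Op 3: N3 marks N3=dead -> (dead,v1)
Op 4: N2 marks N2=alive -> (alive,v1)
Op 5: N0 marks N0=suspect -> (suspect,v1)
Op 6: gossip N3<->N2 -> N3.N0=(alive,v0) N3.N1=(alive,v0) N3.N2=(alive,v1) N3.N3=(dead,v1) | N2.N0=(alive,v0) N2.N1=(alive,v0) N2.N2=(alive,v1) N2.N3=(dead,v1)
Op 7: N2 marks N0=alive -> (alive,v1)
Op 8: gossip N1<->N2 -> N1.N0=(dead,v1) N1.N1=(alive,v0) N1.N2=(alive,v1) N1.N3=(dead,v1) | N2.N0=(alive,v1) N2.N1=(alive,v0) N2.N2=(alive,v1) N2.N3=(dead,v1)
Op 9: N1 marks N3=alive -> (alive,v2)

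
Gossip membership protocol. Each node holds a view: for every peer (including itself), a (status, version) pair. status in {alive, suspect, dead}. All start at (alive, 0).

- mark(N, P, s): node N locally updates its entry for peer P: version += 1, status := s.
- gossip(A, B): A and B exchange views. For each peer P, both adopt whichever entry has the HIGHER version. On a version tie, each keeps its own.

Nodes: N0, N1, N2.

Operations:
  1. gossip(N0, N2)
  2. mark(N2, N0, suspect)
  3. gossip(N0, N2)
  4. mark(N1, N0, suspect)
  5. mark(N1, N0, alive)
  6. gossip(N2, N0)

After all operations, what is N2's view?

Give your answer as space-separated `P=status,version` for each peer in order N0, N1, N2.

Op 1: gossip N0<->N2 -> N0.N0=(alive,v0) N0.N1=(alive,v0) N0.N2=(alive,v0) | N2.N0=(alive,v0) N2.N1=(alive,v0) N2.N2=(alive,v0)
Op 2: N2 marks N0=suspect -> (suspect,v1)
Op 3: gossip N0<->N2 -> N0.N0=(suspect,v1) N0.N1=(alive,v0) N0.N2=(alive,v0) | N2.N0=(suspect,v1) N2.N1=(alive,v0) N2.N2=(alive,v0)
Op 4: N1 marks N0=suspect -> (suspect,v1)
Op 5: N1 marks N0=alive -> (alive,v2)
Op 6: gossip N2<->N0 -> N2.N0=(suspect,v1) N2.N1=(alive,v0) N2.N2=(alive,v0) | N0.N0=(suspect,v1) N0.N1=(alive,v0) N0.N2=(alive,v0)

Answer: N0=suspect,1 N1=alive,0 N2=alive,0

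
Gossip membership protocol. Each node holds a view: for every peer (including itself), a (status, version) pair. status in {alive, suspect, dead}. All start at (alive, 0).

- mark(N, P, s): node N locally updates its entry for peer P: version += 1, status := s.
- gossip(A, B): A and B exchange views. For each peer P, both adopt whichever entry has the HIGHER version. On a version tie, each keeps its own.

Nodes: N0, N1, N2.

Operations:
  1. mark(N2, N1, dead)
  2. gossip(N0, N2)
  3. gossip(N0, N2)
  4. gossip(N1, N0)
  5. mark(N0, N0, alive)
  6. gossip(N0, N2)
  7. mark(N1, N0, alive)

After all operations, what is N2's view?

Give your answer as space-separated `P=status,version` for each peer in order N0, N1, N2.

Op 1: N2 marks N1=dead -> (dead,v1)
Op 2: gossip N0<->N2 -> N0.N0=(alive,v0) N0.N1=(dead,v1) N0.N2=(alive,v0) | N2.N0=(alive,v0) N2.N1=(dead,v1) N2.N2=(alive,v0)
Op 3: gossip N0<->N2 -> N0.N0=(alive,v0) N0.N1=(dead,v1) N0.N2=(alive,v0) | N2.N0=(alive,v0) N2.N1=(dead,v1) N2.N2=(alive,v0)
Op 4: gossip N1<->N0 -> N1.N0=(alive,v0) N1.N1=(dead,v1) N1.N2=(alive,v0) | N0.N0=(alive,v0) N0.N1=(dead,v1) N0.N2=(alive,v0)
Op 5: N0 marks N0=alive -> (alive,v1)
Op 6: gossip N0<->N2 -> N0.N0=(alive,v1) N0.N1=(dead,v1) N0.N2=(alive,v0) | N2.N0=(alive,v1) N2.N1=(dead,v1) N2.N2=(alive,v0)
Op 7: N1 marks N0=alive -> (alive,v1)

Answer: N0=alive,1 N1=dead,1 N2=alive,0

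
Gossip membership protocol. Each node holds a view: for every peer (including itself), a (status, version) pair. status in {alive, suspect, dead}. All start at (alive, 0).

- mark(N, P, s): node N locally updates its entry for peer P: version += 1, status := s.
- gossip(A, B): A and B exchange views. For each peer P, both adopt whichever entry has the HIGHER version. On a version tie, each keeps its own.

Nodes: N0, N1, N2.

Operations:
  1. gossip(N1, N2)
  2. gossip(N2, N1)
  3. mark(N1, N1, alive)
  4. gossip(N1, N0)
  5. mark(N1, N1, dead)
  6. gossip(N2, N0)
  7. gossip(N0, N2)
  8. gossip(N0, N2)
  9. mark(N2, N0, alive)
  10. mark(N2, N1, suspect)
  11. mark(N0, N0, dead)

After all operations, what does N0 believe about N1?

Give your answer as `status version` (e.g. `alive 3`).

Op 1: gossip N1<->N2 -> N1.N0=(alive,v0) N1.N1=(alive,v0) N1.N2=(alive,v0) | N2.N0=(alive,v0) N2.N1=(alive,v0) N2.N2=(alive,v0)
Op 2: gossip N2<->N1 -> N2.N0=(alive,v0) N2.N1=(alive,v0) N2.N2=(alive,v0) | N1.N0=(alive,v0) N1.N1=(alive,v0) N1.N2=(alive,v0)
Op 3: N1 marks N1=alive -> (alive,v1)
Op 4: gossip N1<->N0 -> N1.N0=(alive,v0) N1.N1=(alive,v1) N1.N2=(alive,v0) | N0.N0=(alive,v0) N0.N1=(alive,v1) N0.N2=(alive,v0)
Op 5: N1 marks N1=dead -> (dead,v2)
Op 6: gossip N2<->N0 -> N2.N0=(alive,v0) N2.N1=(alive,v1) N2.N2=(alive,v0) | N0.N0=(alive,v0) N0.N1=(alive,v1) N0.N2=(alive,v0)
Op 7: gossip N0<->N2 -> N0.N0=(alive,v0) N0.N1=(alive,v1) N0.N2=(alive,v0) | N2.N0=(alive,v0) N2.N1=(alive,v1) N2.N2=(alive,v0)
Op 8: gossip N0<->N2 -> N0.N0=(alive,v0) N0.N1=(alive,v1) N0.N2=(alive,v0) | N2.N0=(alive,v0) N2.N1=(alive,v1) N2.N2=(alive,v0)
Op 9: N2 marks N0=alive -> (alive,v1)
Op 10: N2 marks N1=suspect -> (suspect,v2)
Op 11: N0 marks N0=dead -> (dead,v1)

Answer: alive 1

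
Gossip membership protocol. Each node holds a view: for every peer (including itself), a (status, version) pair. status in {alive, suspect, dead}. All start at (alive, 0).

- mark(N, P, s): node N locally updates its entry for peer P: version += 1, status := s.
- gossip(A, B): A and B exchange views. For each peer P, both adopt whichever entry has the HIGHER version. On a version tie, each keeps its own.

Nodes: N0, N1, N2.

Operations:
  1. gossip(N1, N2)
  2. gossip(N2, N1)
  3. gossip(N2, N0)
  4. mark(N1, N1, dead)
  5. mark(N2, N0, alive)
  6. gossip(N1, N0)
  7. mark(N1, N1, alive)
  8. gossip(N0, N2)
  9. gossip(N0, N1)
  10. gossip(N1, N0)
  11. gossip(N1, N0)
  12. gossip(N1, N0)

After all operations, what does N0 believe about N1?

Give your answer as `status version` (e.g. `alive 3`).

Answer: alive 2

Derivation:
Op 1: gossip N1<->N2 -> N1.N0=(alive,v0) N1.N1=(alive,v0) N1.N2=(alive,v0) | N2.N0=(alive,v0) N2.N1=(alive,v0) N2.N2=(alive,v0)
Op 2: gossip N2<->N1 -> N2.N0=(alive,v0) N2.N1=(alive,v0) N2.N2=(alive,v0) | N1.N0=(alive,v0) N1.N1=(alive,v0) N1.N2=(alive,v0)
Op 3: gossip N2<->N0 -> N2.N0=(alive,v0) N2.N1=(alive,v0) N2.N2=(alive,v0) | N0.N0=(alive,v0) N0.N1=(alive,v0) N0.N2=(alive,v0)
Op 4: N1 marks N1=dead -> (dead,v1)
Op 5: N2 marks N0=alive -> (alive,v1)
Op 6: gossip N1<->N0 -> N1.N0=(alive,v0) N1.N1=(dead,v1) N1.N2=(alive,v0) | N0.N0=(alive,v0) N0.N1=(dead,v1) N0.N2=(alive,v0)
Op 7: N1 marks N1=alive -> (alive,v2)
Op 8: gossip N0<->N2 -> N0.N0=(alive,v1) N0.N1=(dead,v1) N0.N2=(alive,v0) | N2.N0=(alive,v1) N2.N1=(dead,v1) N2.N2=(alive,v0)
Op 9: gossip N0<->N1 -> N0.N0=(alive,v1) N0.N1=(alive,v2) N0.N2=(alive,v0) | N1.N0=(alive,v1) N1.N1=(alive,v2) N1.N2=(alive,v0)
Op 10: gossip N1<->N0 -> N1.N0=(alive,v1) N1.N1=(alive,v2) N1.N2=(alive,v0) | N0.N0=(alive,v1) N0.N1=(alive,v2) N0.N2=(alive,v0)
Op 11: gossip N1<->N0 -> N1.N0=(alive,v1) N1.N1=(alive,v2) N1.N2=(alive,v0) | N0.N0=(alive,v1) N0.N1=(alive,v2) N0.N2=(alive,v0)
Op 12: gossip N1<->N0 -> N1.N0=(alive,v1) N1.N1=(alive,v2) N1.N2=(alive,v0) | N0.N0=(alive,v1) N0.N1=(alive,v2) N0.N2=(alive,v0)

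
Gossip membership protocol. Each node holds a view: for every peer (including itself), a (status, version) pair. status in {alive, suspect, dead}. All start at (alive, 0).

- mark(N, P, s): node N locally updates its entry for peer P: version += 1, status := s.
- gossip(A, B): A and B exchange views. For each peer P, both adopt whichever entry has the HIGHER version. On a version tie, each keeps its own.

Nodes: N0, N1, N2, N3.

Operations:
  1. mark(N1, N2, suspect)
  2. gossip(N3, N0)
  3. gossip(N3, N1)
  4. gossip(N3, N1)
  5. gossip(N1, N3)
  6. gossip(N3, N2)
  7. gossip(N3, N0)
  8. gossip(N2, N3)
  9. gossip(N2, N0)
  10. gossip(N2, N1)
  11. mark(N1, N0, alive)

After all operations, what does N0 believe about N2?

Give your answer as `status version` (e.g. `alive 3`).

Answer: suspect 1

Derivation:
Op 1: N1 marks N2=suspect -> (suspect,v1)
Op 2: gossip N3<->N0 -> N3.N0=(alive,v0) N3.N1=(alive,v0) N3.N2=(alive,v0) N3.N3=(alive,v0) | N0.N0=(alive,v0) N0.N1=(alive,v0) N0.N2=(alive,v0) N0.N3=(alive,v0)
Op 3: gossip N3<->N1 -> N3.N0=(alive,v0) N3.N1=(alive,v0) N3.N2=(suspect,v1) N3.N3=(alive,v0) | N1.N0=(alive,v0) N1.N1=(alive,v0) N1.N2=(suspect,v1) N1.N3=(alive,v0)
Op 4: gossip N3<->N1 -> N3.N0=(alive,v0) N3.N1=(alive,v0) N3.N2=(suspect,v1) N3.N3=(alive,v0) | N1.N0=(alive,v0) N1.N1=(alive,v0) N1.N2=(suspect,v1) N1.N3=(alive,v0)
Op 5: gossip N1<->N3 -> N1.N0=(alive,v0) N1.N1=(alive,v0) N1.N2=(suspect,v1) N1.N3=(alive,v0) | N3.N0=(alive,v0) N3.N1=(alive,v0) N3.N2=(suspect,v1) N3.N3=(alive,v0)
Op 6: gossip N3<->N2 -> N3.N0=(alive,v0) N3.N1=(alive,v0) N3.N2=(suspect,v1) N3.N3=(alive,v0) | N2.N0=(alive,v0) N2.N1=(alive,v0) N2.N2=(suspect,v1) N2.N3=(alive,v0)
Op 7: gossip N3<->N0 -> N3.N0=(alive,v0) N3.N1=(alive,v0) N3.N2=(suspect,v1) N3.N3=(alive,v0) | N0.N0=(alive,v0) N0.N1=(alive,v0) N0.N2=(suspect,v1) N0.N3=(alive,v0)
Op 8: gossip N2<->N3 -> N2.N0=(alive,v0) N2.N1=(alive,v0) N2.N2=(suspect,v1) N2.N3=(alive,v0) | N3.N0=(alive,v0) N3.N1=(alive,v0) N3.N2=(suspect,v1) N3.N3=(alive,v0)
Op 9: gossip N2<->N0 -> N2.N0=(alive,v0) N2.N1=(alive,v0) N2.N2=(suspect,v1) N2.N3=(alive,v0) | N0.N0=(alive,v0) N0.N1=(alive,v0) N0.N2=(suspect,v1) N0.N3=(alive,v0)
Op 10: gossip N2<->N1 -> N2.N0=(alive,v0) N2.N1=(alive,v0) N2.N2=(suspect,v1) N2.N3=(alive,v0) | N1.N0=(alive,v0) N1.N1=(alive,v0) N1.N2=(suspect,v1) N1.N3=(alive,v0)
Op 11: N1 marks N0=alive -> (alive,v1)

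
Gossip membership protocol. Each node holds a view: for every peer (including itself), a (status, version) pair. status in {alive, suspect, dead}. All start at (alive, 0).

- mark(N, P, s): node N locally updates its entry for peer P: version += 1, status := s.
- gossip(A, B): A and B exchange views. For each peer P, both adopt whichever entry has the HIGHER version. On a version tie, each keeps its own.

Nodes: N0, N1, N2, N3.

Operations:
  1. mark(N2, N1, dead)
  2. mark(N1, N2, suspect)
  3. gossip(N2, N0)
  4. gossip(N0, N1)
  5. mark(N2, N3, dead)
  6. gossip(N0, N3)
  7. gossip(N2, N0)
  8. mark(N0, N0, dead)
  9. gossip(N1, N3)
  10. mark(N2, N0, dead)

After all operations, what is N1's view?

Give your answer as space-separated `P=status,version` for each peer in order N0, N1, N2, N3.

Op 1: N2 marks N1=dead -> (dead,v1)
Op 2: N1 marks N2=suspect -> (suspect,v1)
Op 3: gossip N2<->N0 -> N2.N0=(alive,v0) N2.N1=(dead,v1) N2.N2=(alive,v0) N2.N3=(alive,v0) | N0.N0=(alive,v0) N0.N1=(dead,v1) N0.N2=(alive,v0) N0.N3=(alive,v0)
Op 4: gossip N0<->N1 -> N0.N0=(alive,v0) N0.N1=(dead,v1) N0.N2=(suspect,v1) N0.N3=(alive,v0) | N1.N0=(alive,v0) N1.N1=(dead,v1) N1.N2=(suspect,v1) N1.N3=(alive,v0)
Op 5: N2 marks N3=dead -> (dead,v1)
Op 6: gossip N0<->N3 -> N0.N0=(alive,v0) N0.N1=(dead,v1) N0.N2=(suspect,v1) N0.N3=(alive,v0) | N3.N0=(alive,v0) N3.N1=(dead,v1) N3.N2=(suspect,v1) N3.N3=(alive,v0)
Op 7: gossip N2<->N0 -> N2.N0=(alive,v0) N2.N1=(dead,v1) N2.N2=(suspect,v1) N2.N3=(dead,v1) | N0.N0=(alive,v0) N0.N1=(dead,v1) N0.N2=(suspect,v1) N0.N3=(dead,v1)
Op 8: N0 marks N0=dead -> (dead,v1)
Op 9: gossip N1<->N3 -> N1.N0=(alive,v0) N1.N1=(dead,v1) N1.N2=(suspect,v1) N1.N3=(alive,v0) | N3.N0=(alive,v0) N3.N1=(dead,v1) N3.N2=(suspect,v1) N3.N3=(alive,v0)
Op 10: N2 marks N0=dead -> (dead,v1)

Answer: N0=alive,0 N1=dead,1 N2=suspect,1 N3=alive,0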